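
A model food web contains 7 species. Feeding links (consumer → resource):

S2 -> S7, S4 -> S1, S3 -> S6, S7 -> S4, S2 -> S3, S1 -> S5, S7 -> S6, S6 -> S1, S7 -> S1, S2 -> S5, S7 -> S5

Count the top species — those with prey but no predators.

Top species (has prey, but nothing eats it): S2.
Count: 1.

1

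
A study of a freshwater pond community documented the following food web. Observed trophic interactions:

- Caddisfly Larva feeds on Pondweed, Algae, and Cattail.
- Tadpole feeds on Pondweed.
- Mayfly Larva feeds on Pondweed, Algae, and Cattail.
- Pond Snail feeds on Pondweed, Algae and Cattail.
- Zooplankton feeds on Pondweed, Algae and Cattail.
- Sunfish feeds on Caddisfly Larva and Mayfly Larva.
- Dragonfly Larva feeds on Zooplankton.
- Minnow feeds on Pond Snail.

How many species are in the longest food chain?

3 species

One longest chain: Cattail → Zooplankton → Dragonfly Larva.
It has 3 species and 2 links.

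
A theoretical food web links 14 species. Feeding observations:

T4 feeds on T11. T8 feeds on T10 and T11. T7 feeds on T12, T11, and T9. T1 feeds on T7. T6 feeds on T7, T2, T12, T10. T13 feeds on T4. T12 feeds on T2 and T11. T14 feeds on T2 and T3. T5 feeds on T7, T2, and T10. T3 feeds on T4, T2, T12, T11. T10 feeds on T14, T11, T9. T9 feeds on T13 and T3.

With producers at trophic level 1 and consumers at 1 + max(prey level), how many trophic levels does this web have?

Producers (level 1): T2, T11.
T11 → T4 → T3 → T14 → T10 → T8 gives T8 level 6.
No species has a prey at level 6, so no species reaches level 7.

6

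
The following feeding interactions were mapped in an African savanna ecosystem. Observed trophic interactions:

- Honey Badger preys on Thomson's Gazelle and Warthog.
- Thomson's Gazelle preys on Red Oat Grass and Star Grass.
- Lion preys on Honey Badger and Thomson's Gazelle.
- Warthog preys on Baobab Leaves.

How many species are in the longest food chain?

4 species

One longest chain: Baobab Leaves → Warthog → Honey Badger → Lion.
It has 4 species and 3 links.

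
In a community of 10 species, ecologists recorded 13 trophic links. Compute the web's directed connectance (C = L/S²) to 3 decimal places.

The web has S = 10 species and L = 13 feeding links.
C = L / S² = 13 / 100 = 0.1300 ≈ 0.130.

C = 0.130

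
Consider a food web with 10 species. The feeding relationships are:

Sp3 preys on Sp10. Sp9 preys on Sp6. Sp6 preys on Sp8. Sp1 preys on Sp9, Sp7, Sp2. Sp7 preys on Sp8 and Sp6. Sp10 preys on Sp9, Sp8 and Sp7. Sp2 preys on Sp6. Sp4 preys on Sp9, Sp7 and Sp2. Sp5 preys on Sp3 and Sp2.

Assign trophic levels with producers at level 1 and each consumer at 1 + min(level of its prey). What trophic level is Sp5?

Sp8 is a producer → level 1.
Sp10 eats Sp8 → level 2.
Sp3 eats Sp10 → level 3.
Sp5 eats Sp3 → level 4.
No prey of Sp5 is below level 3, so 4 is the minimum.

Trophic level 4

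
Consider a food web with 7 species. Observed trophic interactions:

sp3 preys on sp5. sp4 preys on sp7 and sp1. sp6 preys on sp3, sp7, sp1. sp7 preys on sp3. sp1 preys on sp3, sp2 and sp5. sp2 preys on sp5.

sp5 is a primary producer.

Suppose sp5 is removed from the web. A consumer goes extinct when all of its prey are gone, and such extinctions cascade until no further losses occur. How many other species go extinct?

Remove sp5.
Round 1: sp3 (all prey gone), sp2 (all prey gone) → extinct.
Round 2: sp1 (all prey gone), sp7 (all prey gone) → extinct.
Round 3: sp6 (all prey gone), sp4 (all prey gone) → extinct.
No further losses. Total secondary extinctions: 6.

6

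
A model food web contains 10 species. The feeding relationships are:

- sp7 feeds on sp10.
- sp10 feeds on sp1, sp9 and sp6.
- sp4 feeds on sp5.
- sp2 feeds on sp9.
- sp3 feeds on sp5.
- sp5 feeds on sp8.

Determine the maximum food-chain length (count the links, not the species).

One longest chain: sp1 → sp10 → sp7.
It has 3 species and 2 links.

2 links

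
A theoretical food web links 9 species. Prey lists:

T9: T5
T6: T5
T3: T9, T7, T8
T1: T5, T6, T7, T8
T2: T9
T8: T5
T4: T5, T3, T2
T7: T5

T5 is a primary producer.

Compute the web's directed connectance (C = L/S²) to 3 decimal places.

C = 0.185

The web has S = 9 species and L = 15 feeding links.
C = L / S² = 15 / 81 = 0.1852 ≈ 0.185.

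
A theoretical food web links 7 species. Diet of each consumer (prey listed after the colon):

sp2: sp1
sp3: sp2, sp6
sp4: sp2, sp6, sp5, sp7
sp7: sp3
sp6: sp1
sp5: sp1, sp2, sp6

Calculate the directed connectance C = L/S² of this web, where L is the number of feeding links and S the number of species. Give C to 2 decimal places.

The web has S = 7 species and L = 12 feeding links.
C = L / S² = 12 / 49 = 0.2449 ≈ 0.24.

C = 0.24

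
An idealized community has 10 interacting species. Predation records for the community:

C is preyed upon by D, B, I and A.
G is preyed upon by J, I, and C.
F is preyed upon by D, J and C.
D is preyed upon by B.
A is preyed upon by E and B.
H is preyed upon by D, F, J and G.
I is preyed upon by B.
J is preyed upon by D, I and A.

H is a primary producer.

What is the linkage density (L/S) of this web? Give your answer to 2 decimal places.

L/S = 2.10

There are L = 21 links among S = 10 species.
L/S = 21/10 = 2.1000 ≈ 2.10.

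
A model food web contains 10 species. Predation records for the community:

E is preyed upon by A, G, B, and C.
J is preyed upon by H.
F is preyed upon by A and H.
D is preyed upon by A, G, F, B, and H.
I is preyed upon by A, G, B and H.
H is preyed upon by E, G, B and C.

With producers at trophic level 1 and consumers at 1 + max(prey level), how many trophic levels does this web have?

5

Producers (level 1): D, I, J.
D → F → H → E → G gives G level 5.
No species has a prey at level 5, so no species reaches level 6.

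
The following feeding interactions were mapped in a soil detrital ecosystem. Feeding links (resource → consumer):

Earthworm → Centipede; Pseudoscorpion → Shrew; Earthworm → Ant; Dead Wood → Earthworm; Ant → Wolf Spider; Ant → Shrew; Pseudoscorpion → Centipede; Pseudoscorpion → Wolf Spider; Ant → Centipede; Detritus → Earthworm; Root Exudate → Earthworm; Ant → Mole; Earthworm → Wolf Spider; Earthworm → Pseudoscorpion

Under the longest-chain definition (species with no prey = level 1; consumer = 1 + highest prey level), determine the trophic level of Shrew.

Dead Wood has no prey (basal) → level 1.
Earthworm eats Dead Wood (level 1); other prey at levels: Detritus 1, Root Exudate 1 → level 2.
Ant eats Earthworm → level 3.
Shrew eats Ant (level 3); other prey at levels: Pseudoscorpion 3 → level 4.

Trophic level 4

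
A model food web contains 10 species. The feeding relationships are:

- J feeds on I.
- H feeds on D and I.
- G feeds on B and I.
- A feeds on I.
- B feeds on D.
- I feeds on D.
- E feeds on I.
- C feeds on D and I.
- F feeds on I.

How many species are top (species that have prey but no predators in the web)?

Top species (has prey, but nothing eats it): J, H, G, C, F, E, A.
Count: 7.

7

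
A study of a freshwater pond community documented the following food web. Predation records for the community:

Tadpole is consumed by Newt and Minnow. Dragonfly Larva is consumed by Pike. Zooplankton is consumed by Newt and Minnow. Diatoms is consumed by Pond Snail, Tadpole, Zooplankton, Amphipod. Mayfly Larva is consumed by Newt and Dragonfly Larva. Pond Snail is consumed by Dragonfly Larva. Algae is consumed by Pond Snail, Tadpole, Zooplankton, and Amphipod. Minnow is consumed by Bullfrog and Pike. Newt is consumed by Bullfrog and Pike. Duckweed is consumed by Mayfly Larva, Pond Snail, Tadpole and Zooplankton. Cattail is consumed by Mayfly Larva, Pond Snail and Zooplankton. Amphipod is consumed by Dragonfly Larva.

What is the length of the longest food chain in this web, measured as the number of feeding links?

One longest chain: Duckweed → Mayfly Larva → Newt → Pike.
It has 4 species and 3 links.

3 links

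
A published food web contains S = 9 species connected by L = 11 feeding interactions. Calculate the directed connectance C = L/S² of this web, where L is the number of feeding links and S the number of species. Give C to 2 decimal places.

The web has S = 9 species and L = 11 feeding links.
C = L / S² = 11 / 81 = 0.1358 ≈ 0.14.

C = 0.14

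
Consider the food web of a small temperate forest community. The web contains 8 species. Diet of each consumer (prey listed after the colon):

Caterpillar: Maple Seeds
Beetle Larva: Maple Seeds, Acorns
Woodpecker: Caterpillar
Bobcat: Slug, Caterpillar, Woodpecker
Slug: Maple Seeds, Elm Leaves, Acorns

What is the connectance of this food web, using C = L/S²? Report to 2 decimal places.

C = 0.16

The web has S = 8 species and L = 10 feeding links.
C = L / S² = 10 / 64 = 0.1562 ≈ 0.16.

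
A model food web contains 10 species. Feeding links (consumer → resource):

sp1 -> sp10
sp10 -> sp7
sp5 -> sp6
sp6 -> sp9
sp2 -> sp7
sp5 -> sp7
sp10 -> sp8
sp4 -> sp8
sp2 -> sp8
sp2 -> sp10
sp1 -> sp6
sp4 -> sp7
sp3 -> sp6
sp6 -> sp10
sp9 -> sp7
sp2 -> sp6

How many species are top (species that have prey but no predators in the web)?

Top species (has prey, but nothing eats it): sp4, sp5, sp2, sp3, sp1.
Count: 5.

5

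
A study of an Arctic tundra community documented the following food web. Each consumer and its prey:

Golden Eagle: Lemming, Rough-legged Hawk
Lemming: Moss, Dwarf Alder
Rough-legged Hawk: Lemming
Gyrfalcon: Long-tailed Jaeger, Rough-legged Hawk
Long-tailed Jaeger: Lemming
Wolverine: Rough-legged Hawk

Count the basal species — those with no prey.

2

Basal species (no prey listed): Moss, Dwarf Alder.
Count: 2.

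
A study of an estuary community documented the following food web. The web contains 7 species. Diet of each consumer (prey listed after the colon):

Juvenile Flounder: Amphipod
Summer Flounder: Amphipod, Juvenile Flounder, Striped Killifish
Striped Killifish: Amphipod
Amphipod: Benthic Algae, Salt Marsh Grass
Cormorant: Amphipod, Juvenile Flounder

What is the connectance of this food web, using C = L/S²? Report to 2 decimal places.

The web has S = 7 species and L = 9 feeding links.
C = L / S² = 9 / 49 = 0.1837 ≈ 0.18.

C = 0.18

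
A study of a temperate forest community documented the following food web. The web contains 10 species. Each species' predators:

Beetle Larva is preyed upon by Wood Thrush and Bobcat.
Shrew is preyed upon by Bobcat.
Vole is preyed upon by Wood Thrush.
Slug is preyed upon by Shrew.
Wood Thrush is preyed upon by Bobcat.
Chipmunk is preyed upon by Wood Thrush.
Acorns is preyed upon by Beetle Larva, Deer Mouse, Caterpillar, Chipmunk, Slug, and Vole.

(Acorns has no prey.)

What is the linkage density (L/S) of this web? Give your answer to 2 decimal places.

There are L = 13 links among S = 10 species.
L/S = 13/10 = 1.3000 ≈ 1.30.

L/S = 1.30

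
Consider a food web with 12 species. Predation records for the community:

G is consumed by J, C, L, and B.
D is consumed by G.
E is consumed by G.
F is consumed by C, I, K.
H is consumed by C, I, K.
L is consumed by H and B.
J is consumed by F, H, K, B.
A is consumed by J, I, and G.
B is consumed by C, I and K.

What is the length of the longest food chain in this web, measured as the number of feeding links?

One longest chain: E → G → J → F → I.
It has 5 species and 4 links.

4 links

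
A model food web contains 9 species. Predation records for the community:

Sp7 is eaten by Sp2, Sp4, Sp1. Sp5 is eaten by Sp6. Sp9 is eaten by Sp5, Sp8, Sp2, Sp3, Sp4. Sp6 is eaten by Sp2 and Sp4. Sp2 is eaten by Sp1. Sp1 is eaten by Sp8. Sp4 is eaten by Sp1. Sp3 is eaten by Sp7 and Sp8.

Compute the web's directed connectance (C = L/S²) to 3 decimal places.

C = 0.198

The web has S = 9 species and L = 16 feeding links.
C = L / S² = 16 / 81 = 0.1975 ≈ 0.198.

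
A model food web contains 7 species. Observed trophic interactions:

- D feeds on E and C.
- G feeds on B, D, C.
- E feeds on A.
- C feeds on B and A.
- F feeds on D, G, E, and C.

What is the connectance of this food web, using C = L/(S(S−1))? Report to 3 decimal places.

C = 0.286

The web has S = 7 species and L = 12 feeding links.
C = L / (S(S−1)) = 12 / 42 = 0.2857 ≈ 0.286.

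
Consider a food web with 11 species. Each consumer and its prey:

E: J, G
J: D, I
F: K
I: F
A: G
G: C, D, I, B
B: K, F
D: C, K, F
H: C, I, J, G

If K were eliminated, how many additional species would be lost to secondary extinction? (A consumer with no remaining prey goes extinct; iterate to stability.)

Remove K.
Round 1: F (all prey gone) → extinct.
Round 2: I (all prey gone), B (all prey gone) → extinct.
No further losses. Total secondary extinctions: 3.

3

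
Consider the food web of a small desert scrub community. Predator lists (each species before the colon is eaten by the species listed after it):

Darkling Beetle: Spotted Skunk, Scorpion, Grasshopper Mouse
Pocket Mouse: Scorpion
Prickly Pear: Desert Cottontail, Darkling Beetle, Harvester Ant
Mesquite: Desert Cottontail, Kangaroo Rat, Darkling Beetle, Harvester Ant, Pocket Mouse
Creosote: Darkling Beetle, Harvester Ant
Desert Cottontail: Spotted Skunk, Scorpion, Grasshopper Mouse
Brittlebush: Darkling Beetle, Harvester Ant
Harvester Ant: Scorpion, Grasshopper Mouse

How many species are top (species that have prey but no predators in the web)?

4

Top species (has prey, but nothing eats it): Kangaroo Rat, Spotted Skunk, Scorpion, Grasshopper Mouse.
Count: 4.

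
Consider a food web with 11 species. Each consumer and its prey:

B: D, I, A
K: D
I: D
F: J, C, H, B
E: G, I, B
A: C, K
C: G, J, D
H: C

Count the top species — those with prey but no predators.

2

Top species (has prey, but nothing eats it): E, F.
Count: 2.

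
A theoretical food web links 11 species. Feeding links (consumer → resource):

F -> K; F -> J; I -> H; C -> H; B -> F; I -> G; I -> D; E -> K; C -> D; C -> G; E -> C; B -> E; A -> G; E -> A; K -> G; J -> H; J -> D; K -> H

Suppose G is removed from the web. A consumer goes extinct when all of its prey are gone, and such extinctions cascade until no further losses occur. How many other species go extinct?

Remove G.
Round 1: A (all prey gone) → extinct.
No further losses. Total secondary extinctions: 1.

1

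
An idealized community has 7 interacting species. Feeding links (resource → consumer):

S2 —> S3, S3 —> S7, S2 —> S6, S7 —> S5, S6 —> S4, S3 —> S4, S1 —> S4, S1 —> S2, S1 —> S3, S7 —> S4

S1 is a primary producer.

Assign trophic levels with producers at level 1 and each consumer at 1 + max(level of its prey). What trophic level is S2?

Trophic level 2

S1 is a producer → level 1.
S2 eats S1 → level 2.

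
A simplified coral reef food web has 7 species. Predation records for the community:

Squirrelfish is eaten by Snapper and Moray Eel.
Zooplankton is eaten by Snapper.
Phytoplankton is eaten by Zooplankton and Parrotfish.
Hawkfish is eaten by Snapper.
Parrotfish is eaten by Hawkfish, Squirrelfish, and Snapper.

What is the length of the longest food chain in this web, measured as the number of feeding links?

One longest chain: Phytoplankton → Parrotfish → Squirrelfish → Moray Eel.
It has 4 species and 3 links.

3 links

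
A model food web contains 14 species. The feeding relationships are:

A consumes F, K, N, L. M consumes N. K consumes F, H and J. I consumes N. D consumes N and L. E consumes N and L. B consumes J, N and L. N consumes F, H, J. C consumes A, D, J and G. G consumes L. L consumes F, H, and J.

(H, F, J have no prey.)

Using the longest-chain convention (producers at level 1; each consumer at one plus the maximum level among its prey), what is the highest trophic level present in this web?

Producers (level 1): H, F, J.
H → L → G → C gives C level 4.
No species has a prey at level 4, so no species reaches level 5.

4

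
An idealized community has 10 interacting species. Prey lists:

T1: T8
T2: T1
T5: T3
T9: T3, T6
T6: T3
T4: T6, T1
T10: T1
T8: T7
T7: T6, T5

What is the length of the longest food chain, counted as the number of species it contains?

One longest chain: T3 → T6 → T7 → T8 → T1 → T4.
It has 6 species and 5 links.

6 species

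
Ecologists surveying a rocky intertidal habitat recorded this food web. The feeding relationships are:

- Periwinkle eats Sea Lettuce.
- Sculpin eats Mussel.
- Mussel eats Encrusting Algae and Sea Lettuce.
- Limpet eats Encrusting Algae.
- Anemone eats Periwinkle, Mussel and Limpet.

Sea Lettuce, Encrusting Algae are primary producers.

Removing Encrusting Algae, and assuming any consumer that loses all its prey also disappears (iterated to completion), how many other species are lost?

Remove Encrusting Algae.
Round 1: Limpet (all prey gone) → extinct.
No further losses. Total secondary extinctions: 1.

1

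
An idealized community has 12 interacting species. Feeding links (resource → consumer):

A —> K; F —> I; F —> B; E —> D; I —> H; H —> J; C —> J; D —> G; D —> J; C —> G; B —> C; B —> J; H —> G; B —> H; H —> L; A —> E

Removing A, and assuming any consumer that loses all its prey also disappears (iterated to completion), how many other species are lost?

3

Remove A.
Round 1: E (all prey gone), K (all prey gone) → extinct.
Round 2: D (all prey gone) → extinct.
No further losses. Total secondary extinctions: 3.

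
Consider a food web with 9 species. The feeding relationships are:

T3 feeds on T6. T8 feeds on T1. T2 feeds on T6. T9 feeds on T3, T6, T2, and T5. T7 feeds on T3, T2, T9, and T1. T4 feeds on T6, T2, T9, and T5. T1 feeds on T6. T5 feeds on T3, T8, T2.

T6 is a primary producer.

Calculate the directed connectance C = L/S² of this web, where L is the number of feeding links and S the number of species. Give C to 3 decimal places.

C = 0.235

The web has S = 9 species and L = 19 feeding links.
C = L / S² = 19 / 81 = 0.2346 ≈ 0.235.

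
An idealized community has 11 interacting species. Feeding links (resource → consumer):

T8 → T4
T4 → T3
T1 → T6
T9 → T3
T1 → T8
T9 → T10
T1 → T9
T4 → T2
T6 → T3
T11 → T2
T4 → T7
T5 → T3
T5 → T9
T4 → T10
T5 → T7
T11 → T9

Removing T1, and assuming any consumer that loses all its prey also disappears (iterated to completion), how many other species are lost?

Remove T1.
Round 1: T8 (all prey gone), T6 (all prey gone) → extinct.
Round 2: T4 (all prey gone) → extinct.
No further losses. Total secondary extinctions: 3.

3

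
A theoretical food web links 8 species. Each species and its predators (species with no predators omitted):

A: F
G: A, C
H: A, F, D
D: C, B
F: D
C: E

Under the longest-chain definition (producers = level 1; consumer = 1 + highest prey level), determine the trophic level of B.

H is a producer → level 1.
A eats H (level 1); other prey at levels: G 1 → level 2.
F eats A (level 2); other prey at levels: H 1 → level 3.
D eats F (level 3); other prey at levels: H 1 → level 4.
B eats D → level 5.

Trophic level 5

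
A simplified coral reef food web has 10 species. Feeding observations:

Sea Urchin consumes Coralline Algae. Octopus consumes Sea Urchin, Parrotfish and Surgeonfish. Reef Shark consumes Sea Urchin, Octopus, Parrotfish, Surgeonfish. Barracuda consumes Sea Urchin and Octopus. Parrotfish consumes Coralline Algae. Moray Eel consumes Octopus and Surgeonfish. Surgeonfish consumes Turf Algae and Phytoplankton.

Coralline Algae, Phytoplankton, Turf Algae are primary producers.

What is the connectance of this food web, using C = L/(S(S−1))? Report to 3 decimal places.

The web has S = 10 species and L = 15 feeding links.
C = L / (S(S−1)) = 15 / 90 = 0.1667 ≈ 0.167.

C = 0.167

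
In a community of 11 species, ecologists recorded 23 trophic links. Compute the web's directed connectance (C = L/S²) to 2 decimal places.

C = 0.19

The web has S = 11 species and L = 23 feeding links.
C = L / S² = 23 / 121 = 0.1901 ≈ 0.19.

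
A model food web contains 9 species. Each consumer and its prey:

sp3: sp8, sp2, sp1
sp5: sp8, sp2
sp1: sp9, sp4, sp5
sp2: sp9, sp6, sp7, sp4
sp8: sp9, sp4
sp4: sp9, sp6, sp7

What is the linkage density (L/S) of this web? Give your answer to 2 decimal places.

L/S = 1.89

There are L = 17 links among S = 9 species.
L/S = 17/9 = 1.8889 ≈ 1.89.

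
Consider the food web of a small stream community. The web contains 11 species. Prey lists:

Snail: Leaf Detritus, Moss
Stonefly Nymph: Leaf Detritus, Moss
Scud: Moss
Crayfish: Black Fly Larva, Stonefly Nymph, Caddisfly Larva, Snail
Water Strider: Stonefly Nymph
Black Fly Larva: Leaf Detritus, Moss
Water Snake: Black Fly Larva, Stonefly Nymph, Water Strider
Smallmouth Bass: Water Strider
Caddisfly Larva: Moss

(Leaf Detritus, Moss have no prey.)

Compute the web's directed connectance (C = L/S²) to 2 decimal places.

The web has S = 11 species and L = 17 feeding links.
C = L / S² = 17 / 121 = 0.1405 ≈ 0.14.

C = 0.14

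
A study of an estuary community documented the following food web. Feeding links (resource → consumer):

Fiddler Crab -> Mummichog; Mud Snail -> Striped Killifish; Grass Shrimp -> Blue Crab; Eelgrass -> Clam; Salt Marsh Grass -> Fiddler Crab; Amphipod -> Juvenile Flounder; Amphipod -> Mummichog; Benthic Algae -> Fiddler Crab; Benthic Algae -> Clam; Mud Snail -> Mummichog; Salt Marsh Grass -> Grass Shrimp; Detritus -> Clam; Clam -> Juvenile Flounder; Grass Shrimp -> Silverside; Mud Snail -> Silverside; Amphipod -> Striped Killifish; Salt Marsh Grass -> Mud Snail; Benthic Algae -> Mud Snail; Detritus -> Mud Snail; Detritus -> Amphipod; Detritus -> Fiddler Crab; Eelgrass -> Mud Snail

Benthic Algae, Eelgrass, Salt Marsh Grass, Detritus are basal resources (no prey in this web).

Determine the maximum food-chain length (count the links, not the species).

One longest chain: Detritus → Amphipod → Mummichog.
It has 3 species and 2 links.

2 links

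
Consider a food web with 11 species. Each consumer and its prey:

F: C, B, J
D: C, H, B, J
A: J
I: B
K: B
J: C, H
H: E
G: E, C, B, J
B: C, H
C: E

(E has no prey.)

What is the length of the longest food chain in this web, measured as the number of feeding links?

3 links

One longest chain: E → C → B → D.
It has 4 species and 3 links.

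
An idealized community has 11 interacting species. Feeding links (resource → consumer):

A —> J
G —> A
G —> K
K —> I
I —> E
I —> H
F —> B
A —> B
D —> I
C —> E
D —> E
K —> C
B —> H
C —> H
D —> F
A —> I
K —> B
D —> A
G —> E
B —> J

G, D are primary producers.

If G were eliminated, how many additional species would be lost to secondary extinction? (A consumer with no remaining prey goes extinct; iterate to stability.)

Remove G.
Round 1: K (all prey gone) → extinct.
Round 2: C (all prey gone) → extinct.
No further losses. Total secondary extinctions: 2.

2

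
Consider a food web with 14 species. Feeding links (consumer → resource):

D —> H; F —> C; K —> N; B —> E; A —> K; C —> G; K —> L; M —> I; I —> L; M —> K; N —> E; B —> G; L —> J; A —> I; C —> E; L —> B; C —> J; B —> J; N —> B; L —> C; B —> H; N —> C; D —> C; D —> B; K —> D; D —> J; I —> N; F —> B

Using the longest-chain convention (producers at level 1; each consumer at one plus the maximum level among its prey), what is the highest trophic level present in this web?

5

Producers (level 1): J, G, E, H.
J → C → N → K → M gives M level 5.
No species has a prey at level 5, so no species reaches level 6.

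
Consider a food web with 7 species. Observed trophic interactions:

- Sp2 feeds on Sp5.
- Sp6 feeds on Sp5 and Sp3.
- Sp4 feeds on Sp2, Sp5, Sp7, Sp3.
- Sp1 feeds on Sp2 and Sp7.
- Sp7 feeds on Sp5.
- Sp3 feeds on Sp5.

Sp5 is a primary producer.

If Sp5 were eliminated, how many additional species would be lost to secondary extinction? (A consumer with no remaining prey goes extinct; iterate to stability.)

Remove Sp5.
Round 1: Sp7 (all prey gone), Sp2 (all prey gone), Sp3 (all prey gone) → extinct.
Round 2: Sp6 (all prey gone), Sp1 (all prey gone), Sp4 (all prey gone) → extinct.
No further losses. Total secondary extinctions: 6.

6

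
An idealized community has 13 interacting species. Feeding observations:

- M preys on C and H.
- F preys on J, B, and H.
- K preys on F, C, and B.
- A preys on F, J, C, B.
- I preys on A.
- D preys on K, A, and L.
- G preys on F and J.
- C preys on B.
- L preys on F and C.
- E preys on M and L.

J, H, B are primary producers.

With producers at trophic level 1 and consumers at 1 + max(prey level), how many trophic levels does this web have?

4

Producers (level 1): J, H, B.
J → F → A → I gives I level 4.
No species has a prey at level 4, so no species reaches level 5.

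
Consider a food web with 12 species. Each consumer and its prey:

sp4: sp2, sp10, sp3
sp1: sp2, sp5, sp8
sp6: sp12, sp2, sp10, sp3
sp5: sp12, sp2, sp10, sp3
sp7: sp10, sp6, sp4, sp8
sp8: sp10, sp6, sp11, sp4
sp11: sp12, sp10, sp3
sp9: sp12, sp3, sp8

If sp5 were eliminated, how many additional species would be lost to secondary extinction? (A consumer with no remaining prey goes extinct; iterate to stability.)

Remove sp5.
Every predator of it retains at least one other prey: sp1 still has sp2, sp8.
No consumer loses all prey, so no secondary extinctions occur.

0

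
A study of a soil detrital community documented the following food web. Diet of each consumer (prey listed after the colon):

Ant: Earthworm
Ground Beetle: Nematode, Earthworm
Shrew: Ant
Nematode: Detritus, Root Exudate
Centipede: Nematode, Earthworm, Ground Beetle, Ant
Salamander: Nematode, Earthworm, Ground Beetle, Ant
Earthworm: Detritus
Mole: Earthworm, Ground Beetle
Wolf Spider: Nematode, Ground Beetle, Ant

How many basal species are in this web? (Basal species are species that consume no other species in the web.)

Basal species (no prey listed): Detritus, Root Exudate.
Count: 2.

2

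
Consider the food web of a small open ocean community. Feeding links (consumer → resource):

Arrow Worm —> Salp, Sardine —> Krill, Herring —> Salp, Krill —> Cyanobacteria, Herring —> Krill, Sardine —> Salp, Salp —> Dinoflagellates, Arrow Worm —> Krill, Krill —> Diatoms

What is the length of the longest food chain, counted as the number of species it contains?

One longest chain: Cyanobacteria → Krill → Sardine.
It has 3 species and 2 links.

3 species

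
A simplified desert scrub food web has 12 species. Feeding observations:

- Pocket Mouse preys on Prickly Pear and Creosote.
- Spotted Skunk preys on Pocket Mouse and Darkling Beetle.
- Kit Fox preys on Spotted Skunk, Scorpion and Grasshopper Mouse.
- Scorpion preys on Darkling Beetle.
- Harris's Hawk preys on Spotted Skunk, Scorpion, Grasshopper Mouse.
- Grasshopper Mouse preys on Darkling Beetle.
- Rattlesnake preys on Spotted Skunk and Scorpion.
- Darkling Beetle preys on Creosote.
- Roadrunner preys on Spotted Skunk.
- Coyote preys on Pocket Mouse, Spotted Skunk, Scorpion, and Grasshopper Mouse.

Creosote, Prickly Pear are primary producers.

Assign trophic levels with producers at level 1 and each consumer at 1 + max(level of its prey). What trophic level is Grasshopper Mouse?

Trophic level 3

Creosote is a producer → level 1.
Darkling Beetle eats Creosote → level 2.
Grasshopper Mouse eats Darkling Beetle → level 3.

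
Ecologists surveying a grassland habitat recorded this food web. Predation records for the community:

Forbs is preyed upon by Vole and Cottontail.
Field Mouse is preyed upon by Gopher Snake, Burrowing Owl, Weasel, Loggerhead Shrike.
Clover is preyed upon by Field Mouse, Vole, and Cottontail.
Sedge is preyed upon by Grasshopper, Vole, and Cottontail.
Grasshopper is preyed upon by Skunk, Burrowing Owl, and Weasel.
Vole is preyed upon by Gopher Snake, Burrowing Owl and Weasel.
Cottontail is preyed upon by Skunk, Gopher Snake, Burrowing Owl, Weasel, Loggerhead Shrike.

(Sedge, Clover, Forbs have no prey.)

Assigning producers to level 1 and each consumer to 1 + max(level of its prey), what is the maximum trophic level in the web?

Producers (level 1): Sedge, Clover, Forbs.
Clover → Field Mouse → Weasel gives Weasel level 3.
No species has a prey at level 3, so no species reaches level 4.

3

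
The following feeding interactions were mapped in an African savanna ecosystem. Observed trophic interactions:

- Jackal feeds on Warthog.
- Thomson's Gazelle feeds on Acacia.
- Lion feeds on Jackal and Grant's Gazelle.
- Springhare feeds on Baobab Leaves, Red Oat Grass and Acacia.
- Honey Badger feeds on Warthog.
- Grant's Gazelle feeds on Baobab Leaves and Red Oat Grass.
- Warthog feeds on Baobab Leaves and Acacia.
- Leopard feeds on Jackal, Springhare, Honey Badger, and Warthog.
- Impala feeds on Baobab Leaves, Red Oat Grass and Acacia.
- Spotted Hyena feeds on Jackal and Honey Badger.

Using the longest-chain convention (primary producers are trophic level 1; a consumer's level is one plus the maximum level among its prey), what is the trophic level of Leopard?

Baobab Leaves is a producer → level 1.
Warthog eats Baobab Leaves (level 1); other prey at levels: Acacia 1 → level 2.
Jackal eats Warthog → level 3.
Leopard eats Jackal (level 3); other prey at levels: Springhare 2, Warthog 2, Honey Badger 3 → level 4.

Trophic level 4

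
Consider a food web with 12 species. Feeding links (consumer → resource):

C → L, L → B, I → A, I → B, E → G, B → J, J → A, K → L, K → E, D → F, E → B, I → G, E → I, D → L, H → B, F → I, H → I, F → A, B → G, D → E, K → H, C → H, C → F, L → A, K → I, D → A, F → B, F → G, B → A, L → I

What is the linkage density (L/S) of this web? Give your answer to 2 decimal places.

L/S = 2.50

There are L = 30 links among S = 12 species.
L/S = 30/12 = 2.5000 ≈ 2.50.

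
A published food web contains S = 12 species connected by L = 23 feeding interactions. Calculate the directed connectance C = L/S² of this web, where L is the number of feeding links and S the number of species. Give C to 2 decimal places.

C = 0.16

The web has S = 12 species and L = 23 feeding links.
C = L / S² = 23 / 144 = 0.1597 ≈ 0.16.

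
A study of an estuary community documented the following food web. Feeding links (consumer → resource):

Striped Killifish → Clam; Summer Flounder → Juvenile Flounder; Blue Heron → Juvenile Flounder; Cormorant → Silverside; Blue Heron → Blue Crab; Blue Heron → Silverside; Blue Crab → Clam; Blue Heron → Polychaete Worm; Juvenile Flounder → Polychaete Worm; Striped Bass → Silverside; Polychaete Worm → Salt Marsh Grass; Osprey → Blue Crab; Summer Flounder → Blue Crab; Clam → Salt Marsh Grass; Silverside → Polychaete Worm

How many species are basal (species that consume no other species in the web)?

Basal species (no prey listed): Salt Marsh Grass.
Count: 1.

1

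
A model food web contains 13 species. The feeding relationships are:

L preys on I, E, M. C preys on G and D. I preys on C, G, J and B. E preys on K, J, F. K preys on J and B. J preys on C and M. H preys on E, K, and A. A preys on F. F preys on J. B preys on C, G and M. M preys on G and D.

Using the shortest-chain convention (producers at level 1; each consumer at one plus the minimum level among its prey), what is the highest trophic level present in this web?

5

Producers (level 1): G, D.
Following each consumer down to its lowest-level prey: G → C → J → F → A (levels 1 through 5).
All prey of A (F 4) are at level 4 or above, so A is at level 1 + 4 = 5.
Every consumer has at least one prey at level 4 or below, so none exceeds level 5.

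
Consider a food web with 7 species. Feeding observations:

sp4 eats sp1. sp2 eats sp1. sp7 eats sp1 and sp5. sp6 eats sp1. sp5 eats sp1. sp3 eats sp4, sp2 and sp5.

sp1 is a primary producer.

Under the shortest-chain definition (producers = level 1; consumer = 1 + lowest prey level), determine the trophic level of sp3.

Trophic level 3

sp1 is a producer → level 1.
sp4 eats sp1 → level 2.
sp3 eats sp4 → level 3.
No prey of sp3 is below level 2, so 3 is the minimum.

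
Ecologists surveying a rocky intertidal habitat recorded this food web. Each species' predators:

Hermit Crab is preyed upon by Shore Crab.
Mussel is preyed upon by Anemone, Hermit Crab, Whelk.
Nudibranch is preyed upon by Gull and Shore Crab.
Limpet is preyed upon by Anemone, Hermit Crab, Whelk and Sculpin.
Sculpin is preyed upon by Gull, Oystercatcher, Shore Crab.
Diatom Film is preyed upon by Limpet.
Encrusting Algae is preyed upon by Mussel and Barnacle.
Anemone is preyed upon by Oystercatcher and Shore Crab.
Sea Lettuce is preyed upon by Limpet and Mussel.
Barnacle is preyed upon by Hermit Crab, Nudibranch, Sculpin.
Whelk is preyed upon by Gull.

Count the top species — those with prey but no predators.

Top species (has prey, but nothing eats it): Oystercatcher, Shore Crab, Gull.
Count: 3.

3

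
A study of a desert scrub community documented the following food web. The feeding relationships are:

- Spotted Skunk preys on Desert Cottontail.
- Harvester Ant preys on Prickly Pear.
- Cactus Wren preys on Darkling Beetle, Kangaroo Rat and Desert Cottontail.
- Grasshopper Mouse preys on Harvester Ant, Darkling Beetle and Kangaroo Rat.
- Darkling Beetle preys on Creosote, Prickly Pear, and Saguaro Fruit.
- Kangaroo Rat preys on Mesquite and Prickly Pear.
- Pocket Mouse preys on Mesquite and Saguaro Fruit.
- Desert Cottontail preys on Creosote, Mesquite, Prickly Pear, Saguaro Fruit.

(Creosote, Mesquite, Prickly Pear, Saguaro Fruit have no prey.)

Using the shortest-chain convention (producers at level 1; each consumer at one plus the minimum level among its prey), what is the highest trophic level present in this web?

3

Producers (level 1): Creosote, Mesquite, Prickly Pear, Saguaro Fruit.
Following each consumer down to its lowest-level prey: Mesquite → Kangaroo Rat → Grasshopper Mouse (levels 1 through 3).
All prey of Grasshopper Mouse (Kangaroo Rat 2, Darkling Beetle 2, Harvester Ant 2) are at level 2 or above, so Grasshopper Mouse is at level 1 + 2 = 3.
Every consumer has at least one prey at level 2 or below, so none exceeds level 3.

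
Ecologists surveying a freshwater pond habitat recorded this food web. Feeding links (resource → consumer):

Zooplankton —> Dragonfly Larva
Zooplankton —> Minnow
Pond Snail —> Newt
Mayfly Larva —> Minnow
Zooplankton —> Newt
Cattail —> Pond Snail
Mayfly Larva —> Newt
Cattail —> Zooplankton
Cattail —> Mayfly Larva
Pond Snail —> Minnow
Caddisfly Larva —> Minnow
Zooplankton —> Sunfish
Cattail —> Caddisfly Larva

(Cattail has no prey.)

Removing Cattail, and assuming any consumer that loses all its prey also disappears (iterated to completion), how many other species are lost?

Remove Cattail.
Round 1: Pond Snail (all prey gone), Caddisfly Larva (all prey gone), Zooplankton (all prey gone), Mayfly Larva (all prey gone) → extinct.
Round 2: Dragonfly Larva (all prey gone), Sunfish (all prey gone), Minnow (all prey gone), Newt (all prey gone) → extinct.
No further losses. Total secondary extinctions: 8.

8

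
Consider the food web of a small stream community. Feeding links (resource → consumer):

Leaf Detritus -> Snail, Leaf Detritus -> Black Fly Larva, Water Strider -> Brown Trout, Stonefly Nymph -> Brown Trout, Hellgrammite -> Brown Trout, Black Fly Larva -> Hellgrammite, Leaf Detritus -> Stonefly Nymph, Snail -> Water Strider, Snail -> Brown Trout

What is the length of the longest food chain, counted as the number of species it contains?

4 species

One longest chain: Leaf Detritus → Black Fly Larva → Hellgrammite → Brown Trout.
It has 4 species and 3 links.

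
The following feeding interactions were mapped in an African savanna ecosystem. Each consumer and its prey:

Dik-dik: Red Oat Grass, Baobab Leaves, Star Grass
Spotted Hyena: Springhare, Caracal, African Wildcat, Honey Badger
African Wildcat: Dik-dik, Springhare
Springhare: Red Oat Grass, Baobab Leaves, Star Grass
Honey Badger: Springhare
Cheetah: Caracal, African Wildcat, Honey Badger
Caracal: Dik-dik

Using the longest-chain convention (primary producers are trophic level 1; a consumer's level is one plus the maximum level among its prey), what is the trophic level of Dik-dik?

Red Oat Grass is a producer → level 1.
Dik-dik eats Red Oat Grass (level 1); other prey at levels: Baobab Leaves 1, Star Grass 1 → level 2.

Trophic level 2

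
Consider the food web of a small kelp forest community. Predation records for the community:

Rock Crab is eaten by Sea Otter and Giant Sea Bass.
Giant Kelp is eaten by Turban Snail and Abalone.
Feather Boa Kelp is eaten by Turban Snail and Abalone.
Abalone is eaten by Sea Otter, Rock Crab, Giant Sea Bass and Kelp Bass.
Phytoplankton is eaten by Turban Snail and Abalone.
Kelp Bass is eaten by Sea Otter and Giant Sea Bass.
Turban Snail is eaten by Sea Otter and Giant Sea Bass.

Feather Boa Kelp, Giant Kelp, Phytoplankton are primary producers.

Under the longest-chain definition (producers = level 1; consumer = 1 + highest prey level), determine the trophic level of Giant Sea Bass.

Feather Boa Kelp is a producer → level 1.
Abalone eats Feather Boa Kelp (level 1); other prey at levels: Giant Kelp 1, Phytoplankton 1 → level 2.
Kelp Bass eats Abalone → level 3.
Giant Sea Bass eats Kelp Bass (level 3); other prey at levels: Abalone 2, Turban Snail 2, Rock Crab 3 → level 4.

Trophic level 4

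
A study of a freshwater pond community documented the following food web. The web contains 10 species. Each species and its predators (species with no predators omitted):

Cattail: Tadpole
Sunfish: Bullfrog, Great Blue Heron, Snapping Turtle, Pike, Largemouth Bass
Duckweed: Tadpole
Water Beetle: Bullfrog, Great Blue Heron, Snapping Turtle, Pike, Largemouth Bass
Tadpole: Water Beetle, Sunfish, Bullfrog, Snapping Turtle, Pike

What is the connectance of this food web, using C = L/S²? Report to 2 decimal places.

The web has S = 10 species and L = 17 feeding links.
C = L / S² = 17 / 100 = 0.1700 ≈ 0.17.

C = 0.17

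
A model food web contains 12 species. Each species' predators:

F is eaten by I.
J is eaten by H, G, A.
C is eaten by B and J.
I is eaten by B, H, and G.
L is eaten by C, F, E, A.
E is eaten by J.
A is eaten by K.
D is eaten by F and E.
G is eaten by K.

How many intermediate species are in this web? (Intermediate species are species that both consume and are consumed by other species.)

Intermediate species (has both prey and predators): E, F, C, I, J, G, A.
Count: 7.

7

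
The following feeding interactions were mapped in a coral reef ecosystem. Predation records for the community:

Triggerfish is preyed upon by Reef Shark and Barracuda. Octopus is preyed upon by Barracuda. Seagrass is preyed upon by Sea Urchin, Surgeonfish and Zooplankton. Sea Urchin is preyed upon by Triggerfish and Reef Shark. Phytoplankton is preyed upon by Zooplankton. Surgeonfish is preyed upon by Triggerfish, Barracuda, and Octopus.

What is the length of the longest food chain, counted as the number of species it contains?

One longest chain: Seagrass → Surgeonfish → Triggerfish → Barracuda.
It has 4 species and 3 links.

4 species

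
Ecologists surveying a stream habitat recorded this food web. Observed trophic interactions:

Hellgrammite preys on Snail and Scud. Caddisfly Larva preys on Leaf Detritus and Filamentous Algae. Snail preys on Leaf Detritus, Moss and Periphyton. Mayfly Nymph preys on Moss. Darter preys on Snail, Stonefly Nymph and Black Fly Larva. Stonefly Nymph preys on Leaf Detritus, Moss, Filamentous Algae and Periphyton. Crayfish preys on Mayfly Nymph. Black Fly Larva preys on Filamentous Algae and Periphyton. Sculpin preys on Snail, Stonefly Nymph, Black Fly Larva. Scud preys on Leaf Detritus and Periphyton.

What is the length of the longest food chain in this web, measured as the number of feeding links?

One longest chain: Periphyton → Snail → Hellgrammite.
It has 3 species and 2 links.

2 links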